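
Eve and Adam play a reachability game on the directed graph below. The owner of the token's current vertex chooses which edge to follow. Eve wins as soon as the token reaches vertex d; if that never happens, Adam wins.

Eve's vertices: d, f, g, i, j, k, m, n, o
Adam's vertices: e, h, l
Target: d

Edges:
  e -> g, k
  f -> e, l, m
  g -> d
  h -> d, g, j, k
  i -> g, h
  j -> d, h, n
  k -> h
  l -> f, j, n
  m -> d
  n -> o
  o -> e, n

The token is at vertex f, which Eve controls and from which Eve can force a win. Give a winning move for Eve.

A0 = {d}
A1: add {g, j, m} — g (Eve) has g→d; j (Eve) has j→d; m (Eve) has m→d.
A2: add {f, i} — f (Eve) has f→m; i (Eve) has i→g.
A3 = A2; e.g. e (Adam) can still go to k. Fixed point.
From f, successor m is in the attractor (rank 1); the other successors e, l are not.

m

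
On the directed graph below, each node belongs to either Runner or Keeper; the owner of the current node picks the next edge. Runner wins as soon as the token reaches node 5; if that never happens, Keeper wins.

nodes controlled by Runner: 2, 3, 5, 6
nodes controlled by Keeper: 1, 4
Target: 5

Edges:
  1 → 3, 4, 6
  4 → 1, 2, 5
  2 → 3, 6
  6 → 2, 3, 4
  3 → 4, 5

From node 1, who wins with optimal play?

A0 = {5}
A1: add {3} — 3 (Runner) has 3→5.
A2: add {2, 6} — 2 (Runner) has 2→3; 6 (Runner) has 6→3.
A3 = A2; e.g. 1 (Keeper) can still go to 4. Fixed point.
1 never enters the attractor, so Keeper can avoid the target forever.

Keeper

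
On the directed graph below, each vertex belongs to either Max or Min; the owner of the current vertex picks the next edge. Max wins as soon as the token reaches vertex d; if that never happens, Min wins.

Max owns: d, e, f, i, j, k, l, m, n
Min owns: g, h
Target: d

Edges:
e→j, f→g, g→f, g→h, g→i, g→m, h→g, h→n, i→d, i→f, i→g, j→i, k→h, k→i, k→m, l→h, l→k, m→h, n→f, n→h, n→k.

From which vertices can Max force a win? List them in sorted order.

A0 = {d}
A1: add {i} — i (Max) has i→d.
A2: add {j, k} — j (Max) has j→i; k (Max) has k→i.
A3: add {e, l, n} — e (Max) has e→j; l (Max) has l→k; n (Max) has n→k.
A4 = A3; e.g. f (Max) has no edge into A3. Fixed point.
Max's winning region = {d, e, i, j, k, l, n}.

d, e, i, j, k, l, n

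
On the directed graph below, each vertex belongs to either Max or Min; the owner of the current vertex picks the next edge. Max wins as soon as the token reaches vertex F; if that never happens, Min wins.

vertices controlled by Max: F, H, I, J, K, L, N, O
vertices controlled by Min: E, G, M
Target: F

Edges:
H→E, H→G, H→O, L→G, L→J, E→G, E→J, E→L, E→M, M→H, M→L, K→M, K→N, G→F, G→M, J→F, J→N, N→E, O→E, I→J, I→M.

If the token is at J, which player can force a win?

A0 = {F}
A1: add {J} — J (Max) has J→F.
J ∈ A1, so Max can force the target.

Max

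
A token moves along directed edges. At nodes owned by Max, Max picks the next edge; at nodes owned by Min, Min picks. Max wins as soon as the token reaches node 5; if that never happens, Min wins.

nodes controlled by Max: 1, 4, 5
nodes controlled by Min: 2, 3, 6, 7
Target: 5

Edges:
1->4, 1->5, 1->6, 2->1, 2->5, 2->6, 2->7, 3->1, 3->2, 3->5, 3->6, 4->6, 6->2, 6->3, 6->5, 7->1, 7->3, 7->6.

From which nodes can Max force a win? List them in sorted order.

1, 5

A0 = {5}
A1: add {1} — 1 (Max) has 1→5.
A2 = A1; e.g. 2 (Min) can still go to 6. Fixed point.
Max's winning region = {1, 5}.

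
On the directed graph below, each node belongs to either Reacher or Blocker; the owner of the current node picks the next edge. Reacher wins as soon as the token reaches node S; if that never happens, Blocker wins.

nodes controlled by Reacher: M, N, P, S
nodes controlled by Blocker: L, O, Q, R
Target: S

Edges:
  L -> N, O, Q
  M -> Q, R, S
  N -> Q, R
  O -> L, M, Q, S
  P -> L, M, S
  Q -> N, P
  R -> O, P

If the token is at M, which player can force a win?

Reacher

A0 = {S}
A1: add {M, P} — M (Reacher) has M→S; P (Reacher) has P→S.
A2 = A1; e.g. L (Blocker) can still go to N. Fixed point.
M ∈ A1, so Reacher can force the target.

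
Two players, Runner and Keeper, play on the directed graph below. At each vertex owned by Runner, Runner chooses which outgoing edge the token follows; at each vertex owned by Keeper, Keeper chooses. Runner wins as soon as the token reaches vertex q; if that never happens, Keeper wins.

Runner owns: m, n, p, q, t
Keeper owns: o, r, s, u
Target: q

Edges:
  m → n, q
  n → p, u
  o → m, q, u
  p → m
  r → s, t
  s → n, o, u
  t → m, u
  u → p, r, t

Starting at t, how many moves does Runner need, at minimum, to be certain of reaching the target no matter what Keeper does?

2

A0 = {q}
A1: add {m} — m (Runner) has m→q.
A2: add {p, t} — p (Runner) has p→m; t (Runner) has t→m.
t enters the attractor at level 2, so Runner can force the target in 2 moves from there.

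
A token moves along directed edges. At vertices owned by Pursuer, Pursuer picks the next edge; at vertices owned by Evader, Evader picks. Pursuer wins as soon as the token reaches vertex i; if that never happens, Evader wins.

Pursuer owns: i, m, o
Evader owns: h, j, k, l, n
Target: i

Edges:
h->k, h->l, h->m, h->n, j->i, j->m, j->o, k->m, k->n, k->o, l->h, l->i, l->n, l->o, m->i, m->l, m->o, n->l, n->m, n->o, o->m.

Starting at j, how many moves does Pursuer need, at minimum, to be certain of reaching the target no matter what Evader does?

3

A0 = {i}
A1: add {m} — m (Pursuer) has m→i.
A2: add {o} — o (Pursuer) has o→m.
A3: add {j} — j (Evader): all of {i, m, o} already in.
A4 = A3; e.g. h (Evader) can still go to k. Fixed point.
j enters the attractor at level 3, so Pursuer can force the target in 3 moves from there.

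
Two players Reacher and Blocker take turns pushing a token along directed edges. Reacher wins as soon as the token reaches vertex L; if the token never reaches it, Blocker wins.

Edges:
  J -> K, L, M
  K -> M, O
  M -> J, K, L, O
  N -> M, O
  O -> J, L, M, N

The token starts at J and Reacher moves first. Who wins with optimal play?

Reacher

Track states (vertex, player-to-move).
A0 = {(L,Reacher), (L,Blocker)}
A1: add {(J,Reacher), (M,Reacher), (O,Reacher)}.
(J,Reacher) ∈ A1 ⇒ Reacher forces the target.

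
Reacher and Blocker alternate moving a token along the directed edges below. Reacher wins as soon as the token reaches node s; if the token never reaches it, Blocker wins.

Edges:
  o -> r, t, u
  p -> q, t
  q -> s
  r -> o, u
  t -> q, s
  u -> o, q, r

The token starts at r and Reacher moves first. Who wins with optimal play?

Track states (vertex, player-to-move).
A0 = {(s,Reacher), (s,Blocker)}
A1: add {(q,Reacher), (q,Blocker), (t,Reacher)}.
A2: add {(p,Reacher), (p,Blocker), (t,Blocker), (u,Reacher)}.
A3: add {(o,Reacher)}.
A4: add {(r,Blocker)}.
A5 = A4; e.g. (o,Blocker) stays out. (r,Reacher) never enters ⇒ Blocker avoids the target.

Blocker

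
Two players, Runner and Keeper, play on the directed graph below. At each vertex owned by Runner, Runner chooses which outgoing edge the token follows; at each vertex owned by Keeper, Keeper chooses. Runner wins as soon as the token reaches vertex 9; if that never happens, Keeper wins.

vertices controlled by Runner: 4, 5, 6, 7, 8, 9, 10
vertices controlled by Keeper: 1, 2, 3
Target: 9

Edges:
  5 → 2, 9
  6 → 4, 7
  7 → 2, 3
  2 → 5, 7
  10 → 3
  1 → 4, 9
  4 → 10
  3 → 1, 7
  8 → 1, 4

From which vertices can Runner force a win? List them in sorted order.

5, 9

A0 = {9}
A1: add {5} — 5 (Runner) has 5→9.
A2 = A1; e.g. 1 (Keeper) can still go to 4. Fixed point.
Runner's winning region = {5, 9}.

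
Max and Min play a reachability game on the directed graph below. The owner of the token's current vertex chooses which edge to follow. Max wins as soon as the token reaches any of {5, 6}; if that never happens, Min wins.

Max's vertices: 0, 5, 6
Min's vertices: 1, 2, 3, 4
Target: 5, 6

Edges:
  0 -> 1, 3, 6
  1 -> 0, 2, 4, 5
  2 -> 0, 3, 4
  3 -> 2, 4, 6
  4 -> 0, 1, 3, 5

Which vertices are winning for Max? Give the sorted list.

A0 = {5, 6}
A1: add {0} — 0 (Max) has 0→6.
A2 = A1; e.g. 1 (Min) can still go to 2. Fixed point.
Max's winning region = {0, 5, 6}.

0, 5, 6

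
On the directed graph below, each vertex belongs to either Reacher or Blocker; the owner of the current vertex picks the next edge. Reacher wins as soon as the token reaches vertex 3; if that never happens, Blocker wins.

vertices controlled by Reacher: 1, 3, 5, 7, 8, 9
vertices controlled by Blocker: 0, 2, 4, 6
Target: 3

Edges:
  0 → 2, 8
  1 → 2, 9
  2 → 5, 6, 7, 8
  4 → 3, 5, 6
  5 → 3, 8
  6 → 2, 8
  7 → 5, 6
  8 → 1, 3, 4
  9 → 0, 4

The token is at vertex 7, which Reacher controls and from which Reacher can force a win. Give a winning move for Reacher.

5

A0 = {3}
A1: add {5, 8} — 5 (Reacher) has 5→3; 8 (Reacher) has 8→3.
A2: add {7} — 7 (Reacher) has 7→5.
A3 = A2; e.g. 0 (Blocker) can still go to 2. Fixed point.
From 7, successor 5 is in the attractor (rank 1); the other successor 6 is not.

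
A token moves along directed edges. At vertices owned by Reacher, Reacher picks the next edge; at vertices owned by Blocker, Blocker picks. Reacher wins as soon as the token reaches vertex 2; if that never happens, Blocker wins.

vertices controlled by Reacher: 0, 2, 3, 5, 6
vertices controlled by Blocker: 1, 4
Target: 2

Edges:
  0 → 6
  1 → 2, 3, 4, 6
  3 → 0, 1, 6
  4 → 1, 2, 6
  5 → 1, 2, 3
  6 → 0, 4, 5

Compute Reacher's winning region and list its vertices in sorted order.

A0 = {2}
A1: add {5} — 5 (Reacher) has 5→2.
A2: add {6} — 6 (Reacher) has 6→5.
A3: add {0, 3} — 0 (Reacher) has 0→6; 3 (Reacher) has 3→6.
A4 = A3; e.g. 1 (Blocker) can still go to 4. Fixed point.
Reacher's winning region = {0, 2, 3, 5, 6}.

0, 2, 3, 5, 6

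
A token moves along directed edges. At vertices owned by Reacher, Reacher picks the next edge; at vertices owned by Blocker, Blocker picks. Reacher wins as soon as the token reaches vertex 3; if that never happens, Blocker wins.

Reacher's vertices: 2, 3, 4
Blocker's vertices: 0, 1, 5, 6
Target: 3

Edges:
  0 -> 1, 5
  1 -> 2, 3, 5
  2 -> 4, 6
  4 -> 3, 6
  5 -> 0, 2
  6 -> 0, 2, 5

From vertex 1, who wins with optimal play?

Blocker

A0 = {3}
A1: add {4} — 4 (Reacher) has 4→3.
A2: add {2} — 2 (Reacher) has 2→4.
A3 = A2; e.g. 0 (Blocker) can still go to 1. Fixed point.
1 never enters the attractor, so Blocker can avoid the target forever.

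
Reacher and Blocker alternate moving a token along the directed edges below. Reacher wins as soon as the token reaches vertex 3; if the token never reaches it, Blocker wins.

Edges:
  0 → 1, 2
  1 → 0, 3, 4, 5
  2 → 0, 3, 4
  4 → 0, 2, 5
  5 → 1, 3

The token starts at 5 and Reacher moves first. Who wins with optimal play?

Track states (vertex, player-to-move).
A0 = {(3,Reacher), (3,Blocker)}
A1: add {(1,Reacher), (2,Reacher), (5,Reacher)}.
(5,Reacher) ∈ A1 ⇒ Reacher forces the target.

Reacher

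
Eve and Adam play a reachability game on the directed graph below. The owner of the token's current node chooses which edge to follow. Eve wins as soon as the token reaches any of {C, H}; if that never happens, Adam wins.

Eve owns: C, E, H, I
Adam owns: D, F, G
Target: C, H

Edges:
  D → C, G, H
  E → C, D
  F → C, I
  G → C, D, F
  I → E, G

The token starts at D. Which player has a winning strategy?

Adam

A0 = {C, H}
A1: add {E} — E (Eve) has E→C.
A2: add {I} — I (Eve) has I→E.
A3: add {F} — F (Adam): all of {C, I} already in.
A4 = A3; e.g. D (Adam) can still go to G. Fixed point.
D never enters the attractor, so Adam can avoid the target forever.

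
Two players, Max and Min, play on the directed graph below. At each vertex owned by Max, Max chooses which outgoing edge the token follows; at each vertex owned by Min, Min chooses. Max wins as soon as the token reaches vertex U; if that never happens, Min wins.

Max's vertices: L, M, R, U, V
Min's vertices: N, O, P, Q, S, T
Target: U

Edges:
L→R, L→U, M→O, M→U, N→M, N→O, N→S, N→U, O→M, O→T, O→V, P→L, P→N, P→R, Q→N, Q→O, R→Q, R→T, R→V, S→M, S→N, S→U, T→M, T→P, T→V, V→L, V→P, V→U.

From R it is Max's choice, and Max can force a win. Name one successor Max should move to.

A0 = {U}
A1: add {L, M, V} — L (Max) has L→U; M (Max) has M→U; V (Max) has V→U.
A2: add {R} — R (Max) has R→V.
A3 = A2; e.g. N (Min) can still go to O. Fixed point.
From R, successor V is in the attractor (rank 1); the other successors Q, T are not.

V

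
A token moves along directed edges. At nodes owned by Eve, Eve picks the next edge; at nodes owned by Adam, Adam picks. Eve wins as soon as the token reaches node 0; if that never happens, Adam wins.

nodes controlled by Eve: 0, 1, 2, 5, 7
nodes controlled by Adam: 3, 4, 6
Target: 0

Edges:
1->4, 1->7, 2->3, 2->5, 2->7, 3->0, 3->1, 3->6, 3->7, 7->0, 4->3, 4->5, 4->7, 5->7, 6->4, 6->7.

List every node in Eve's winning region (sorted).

0, 1, 2, 5, 7

A0 = {0}
A1: add {7} — 7 (Eve) has 7→0.
A2: add {1, 2, 5} — 1 (Eve) has 1→7; 2 (Eve) has 2→7; 5 (Eve) has 5→7.
A3 = A2; e.g. 3 (Adam) can still go to 6. Fixed point.
Eve's winning region = {0, 1, 2, 5, 7}.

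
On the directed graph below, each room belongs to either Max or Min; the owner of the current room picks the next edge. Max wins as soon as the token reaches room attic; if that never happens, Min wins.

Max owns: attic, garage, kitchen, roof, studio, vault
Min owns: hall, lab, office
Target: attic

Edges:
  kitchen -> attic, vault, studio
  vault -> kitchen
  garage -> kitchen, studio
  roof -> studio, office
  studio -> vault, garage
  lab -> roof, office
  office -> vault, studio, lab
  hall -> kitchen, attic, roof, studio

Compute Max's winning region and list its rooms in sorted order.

A0 = {attic}
A1: add {kitchen} — kitchen (Max) has kitchen→attic.
A2: add {garage, vault} — vault (Max) has vault→kitchen; garage (Max) has garage→kitchen.
A3: add {studio} — studio (Max) has studio→vault.
A4: add {roof} — roof (Max) has roof→studio.
A5: add {hall} — hall (Min): all of {kitchen, attic, roof, studio} already in.
A6 = A5; e.g. lab (Min) can still go to office. Fixed point.
Max's winning region = {attic, garage, hall, kitchen, roof, studio, vault}.

attic, garage, hall, kitchen, roof, studio, vault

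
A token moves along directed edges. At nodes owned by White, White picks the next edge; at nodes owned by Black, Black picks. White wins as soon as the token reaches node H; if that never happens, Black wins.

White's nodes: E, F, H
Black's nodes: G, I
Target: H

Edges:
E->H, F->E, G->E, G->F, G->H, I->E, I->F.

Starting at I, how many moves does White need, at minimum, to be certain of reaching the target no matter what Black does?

3

A0 = {H}
A1: add {E} — E (White) has E→H.
A2: add {F} — F (White) has F→E.
A3: add {G, I} — G (Black): all of {E, F, H} already in; I (Black): all of {E, F} already in.
A3 = all vertices. Fixed point.
I enters the attractor at level 3, so White can force the target in 3 moves from there.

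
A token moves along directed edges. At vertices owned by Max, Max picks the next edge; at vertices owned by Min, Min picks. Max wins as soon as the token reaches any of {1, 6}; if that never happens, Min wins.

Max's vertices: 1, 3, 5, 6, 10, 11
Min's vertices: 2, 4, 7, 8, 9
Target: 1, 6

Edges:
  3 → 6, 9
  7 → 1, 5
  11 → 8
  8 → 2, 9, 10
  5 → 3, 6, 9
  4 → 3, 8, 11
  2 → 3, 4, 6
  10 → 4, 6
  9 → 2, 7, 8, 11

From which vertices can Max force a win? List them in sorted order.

1, 3, 5, 6, 7, 10

A0 = {1, 6}
A1: add {3, 5, 10} — 3 (Max) has 3→6; 5 (Max) has 5→6; 10 (Max) has 10→6.
A2: add {7} — 7 (Min): all of {1, 5} already in.
A3 = A2; e.g. 2 (Min) can still go to 4. Fixed point.
Max's winning region = {1, 3, 5, 6, 7, 10}.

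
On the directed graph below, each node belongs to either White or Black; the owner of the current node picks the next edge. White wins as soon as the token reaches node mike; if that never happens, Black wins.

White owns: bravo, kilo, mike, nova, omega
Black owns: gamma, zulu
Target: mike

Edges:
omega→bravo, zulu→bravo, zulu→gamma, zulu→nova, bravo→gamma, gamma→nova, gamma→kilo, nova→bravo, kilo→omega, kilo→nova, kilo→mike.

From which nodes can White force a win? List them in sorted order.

A0 = {mike}
A1: add {kilo} — kilo (White) has kilo→mike.
A2 = A1; e.g. omega (White) has no edge into A1. Fixed point.
White's winning region = {kilo, mike}.

kilo, mike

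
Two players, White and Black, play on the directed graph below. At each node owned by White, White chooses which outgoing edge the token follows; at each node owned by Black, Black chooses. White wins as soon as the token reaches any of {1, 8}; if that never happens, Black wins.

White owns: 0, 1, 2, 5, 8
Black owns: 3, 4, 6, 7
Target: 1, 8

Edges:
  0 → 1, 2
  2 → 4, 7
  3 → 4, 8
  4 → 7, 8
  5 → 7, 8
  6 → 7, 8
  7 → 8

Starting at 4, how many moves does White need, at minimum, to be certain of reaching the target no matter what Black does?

A0 = {1, 8}
A1: add {0, 5, 7} — 0 (White) has 0→1; 5 (White) has 5→8; 7 (Black): all of {8} already in.
A2: add {2, 4, 6} — 2 (White) has 2→7; 4 (Black): all of {7, 8} already in; 6 (Black): all of {7, 8} already in.
4 enters the attractor at level 2, so White can force the target in 2 moves from there.

2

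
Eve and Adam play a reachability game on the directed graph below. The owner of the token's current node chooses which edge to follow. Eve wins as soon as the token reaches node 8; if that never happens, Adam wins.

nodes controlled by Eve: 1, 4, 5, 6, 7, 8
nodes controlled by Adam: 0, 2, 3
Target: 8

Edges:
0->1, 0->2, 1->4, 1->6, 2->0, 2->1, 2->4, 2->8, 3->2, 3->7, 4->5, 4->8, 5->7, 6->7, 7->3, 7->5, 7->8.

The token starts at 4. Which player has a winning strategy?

A0 = {8}
A1: add {4, 7} — 4 (Eve) has 4→8; 7 (Eve) has 7→8.
4 ∈ A1, so Eve can force the target.

Eve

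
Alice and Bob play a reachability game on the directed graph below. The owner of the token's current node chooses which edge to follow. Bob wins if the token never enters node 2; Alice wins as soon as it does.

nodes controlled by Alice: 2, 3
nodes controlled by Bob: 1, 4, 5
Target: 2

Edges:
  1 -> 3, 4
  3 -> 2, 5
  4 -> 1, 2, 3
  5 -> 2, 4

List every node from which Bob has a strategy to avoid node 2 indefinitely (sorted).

A0 = {2}
A1: add {3} — 3 (Alice) has 3→2.
A2 = A1; e.g. 1 (Bob) can still go to 4. Fixed point.
Alice's attractor = {2, 3}; Bob avoids the target exactly from the complement.

1, 4, 5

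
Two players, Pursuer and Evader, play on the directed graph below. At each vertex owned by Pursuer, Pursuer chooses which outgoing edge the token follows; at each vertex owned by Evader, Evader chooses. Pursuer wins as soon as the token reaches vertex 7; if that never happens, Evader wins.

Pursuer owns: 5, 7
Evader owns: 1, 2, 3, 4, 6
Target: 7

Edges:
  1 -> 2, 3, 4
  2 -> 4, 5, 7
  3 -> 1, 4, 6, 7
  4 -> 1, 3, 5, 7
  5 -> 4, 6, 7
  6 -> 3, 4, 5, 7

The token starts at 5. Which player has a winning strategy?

A0 = {7}
A1: add {5} — 5 (Pursuer) has 5→7.
A2 = A1; e.g. 1 (Evader) can still go to 2. Fixed point.
5 ∈ A1, so Pursuer can force the target.

Pursuer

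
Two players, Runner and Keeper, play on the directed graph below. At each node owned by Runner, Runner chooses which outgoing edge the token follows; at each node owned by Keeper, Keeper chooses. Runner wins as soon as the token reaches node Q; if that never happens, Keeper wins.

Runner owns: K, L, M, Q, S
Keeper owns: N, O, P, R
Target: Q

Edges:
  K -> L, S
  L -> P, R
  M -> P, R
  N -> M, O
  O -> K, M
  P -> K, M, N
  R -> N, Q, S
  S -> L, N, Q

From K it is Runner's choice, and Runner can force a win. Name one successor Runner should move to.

A0 = {Q}
A1: add {S} — S (Runner) has S→Q.
A2: add {K} — K (Runner) has K→S.
A3 = A2; e.g. L (Runner) has no edge into A2. Fixed point.
From K, successor S is in the attractor (rank 1); the other successor L is not.

S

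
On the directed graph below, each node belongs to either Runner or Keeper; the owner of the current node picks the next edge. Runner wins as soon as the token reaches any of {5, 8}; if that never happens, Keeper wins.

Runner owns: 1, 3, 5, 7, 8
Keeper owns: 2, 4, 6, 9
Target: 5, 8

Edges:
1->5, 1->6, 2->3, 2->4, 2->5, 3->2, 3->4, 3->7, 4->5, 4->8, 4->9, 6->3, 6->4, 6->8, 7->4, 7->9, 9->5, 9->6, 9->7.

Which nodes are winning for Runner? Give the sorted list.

1, 5, 8

A0 = {5, 8}
A1: add {1} — 1 (Runner) has 1→5.
A2 = A1; e.g. 2 (Keeper) can still go to 3. Fixed point.
Runner's winning region = {1, 5, 8}.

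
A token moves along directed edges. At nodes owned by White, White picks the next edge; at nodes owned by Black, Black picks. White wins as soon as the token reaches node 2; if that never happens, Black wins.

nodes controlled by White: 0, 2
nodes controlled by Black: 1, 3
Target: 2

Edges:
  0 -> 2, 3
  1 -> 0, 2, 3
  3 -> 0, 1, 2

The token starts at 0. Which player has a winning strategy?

A0 = {2}
A1: add {0} — 0 (White) has 0→2.
A2 = A1; e.g. 1 (Black) can still go to 3. Fixed point.
0 ∈ A1, so White can force the target.

White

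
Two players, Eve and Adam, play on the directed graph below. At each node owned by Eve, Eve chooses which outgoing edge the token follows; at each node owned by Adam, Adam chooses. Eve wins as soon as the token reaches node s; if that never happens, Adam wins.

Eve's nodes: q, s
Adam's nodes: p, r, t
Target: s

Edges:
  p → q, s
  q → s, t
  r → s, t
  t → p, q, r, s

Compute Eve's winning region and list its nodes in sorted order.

p, q, s

A0 = {s}
A1: add {q} — q (Eve) has q→s.
A2: add {p} — p (Adam): all of {q, s} already in.
A3 = A2; e.g. r (Adam) can still go to t. Fixed point.
Eve's winning region = {p, q, s}.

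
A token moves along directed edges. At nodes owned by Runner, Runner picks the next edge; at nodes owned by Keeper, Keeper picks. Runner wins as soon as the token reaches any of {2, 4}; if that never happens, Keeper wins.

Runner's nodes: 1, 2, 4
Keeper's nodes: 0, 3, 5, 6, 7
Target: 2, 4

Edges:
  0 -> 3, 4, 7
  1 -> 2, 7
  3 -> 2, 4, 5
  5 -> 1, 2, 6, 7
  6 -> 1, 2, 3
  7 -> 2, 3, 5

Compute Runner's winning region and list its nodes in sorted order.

A0 = {2, 4}
A1: add {1} — 1 (Runner) has 1→2.
A2 = A1; e.g. 0 (Keeper) can still go to 3. Fixed point.
Runner's winning region = {1, 2, 4}.

1, 2, 4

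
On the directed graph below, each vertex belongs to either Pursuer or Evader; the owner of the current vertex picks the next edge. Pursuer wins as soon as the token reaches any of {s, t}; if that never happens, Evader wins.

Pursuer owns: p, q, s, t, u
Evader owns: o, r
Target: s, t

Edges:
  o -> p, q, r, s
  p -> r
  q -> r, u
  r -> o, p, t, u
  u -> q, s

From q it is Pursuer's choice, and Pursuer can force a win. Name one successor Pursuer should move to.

A0 = {s, t}
A1: add {u} — u (Pursuer) has u→s.
A2: add {q} — q (Pursuer) has q→u.
A3 = A2; e.g. o (Evader) can still go to p. Fixed point.
From q, successor u is in the attractor (rank 1); the other successor r is not.

u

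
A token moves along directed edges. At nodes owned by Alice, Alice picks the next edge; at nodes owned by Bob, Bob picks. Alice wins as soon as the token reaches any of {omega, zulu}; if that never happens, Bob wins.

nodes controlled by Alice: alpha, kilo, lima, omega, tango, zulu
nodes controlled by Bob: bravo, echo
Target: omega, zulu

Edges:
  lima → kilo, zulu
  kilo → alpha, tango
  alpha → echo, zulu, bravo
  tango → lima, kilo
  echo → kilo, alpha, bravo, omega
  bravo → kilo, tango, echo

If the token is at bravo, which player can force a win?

A0 = {omega, zulu}
A1: add {alpha, lima} — lima (Alice) has lima→zulu; alpha (Alice) has alpha→zulu.
A2: add {kilo, tango} — kilo (Alice) has kilo→alpha; tango (Alice) has tango→lima.
A3 = A2; e.g. echo (Bob) can still go to bravo. Fixed point.
bravo never enters the attractor, so Bob can avoid the target forever.

Bob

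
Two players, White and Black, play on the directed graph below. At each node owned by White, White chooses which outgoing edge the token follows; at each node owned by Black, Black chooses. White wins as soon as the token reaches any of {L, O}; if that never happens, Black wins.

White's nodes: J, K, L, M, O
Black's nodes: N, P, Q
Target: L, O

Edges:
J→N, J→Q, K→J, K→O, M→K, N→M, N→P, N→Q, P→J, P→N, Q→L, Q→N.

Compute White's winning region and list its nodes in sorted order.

A0 = {L, O}
A1: add {K} — K (White) has K→O.
A2: add {M} — M (White) has M→K.
A3 = A2; e.g. J (White) has no edge into A2. Fixed point.
White's winning region = {K, L, M, O}.

K, L, M, O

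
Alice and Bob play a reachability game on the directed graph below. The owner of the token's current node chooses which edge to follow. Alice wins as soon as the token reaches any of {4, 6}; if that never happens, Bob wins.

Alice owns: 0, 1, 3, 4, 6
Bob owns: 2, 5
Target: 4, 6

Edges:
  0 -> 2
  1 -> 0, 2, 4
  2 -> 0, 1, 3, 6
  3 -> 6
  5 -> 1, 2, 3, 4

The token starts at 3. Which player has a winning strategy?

A0 = {4, 6}
A1: add {1, 3} — 1 (Alice) has 1→4; 3 (Alice) has 3→6.
A2 = A1; e.g. 0 (Alice) has no edge into A1. Fixed point.
3 ∈ A1, so Alice can force the target.

Alice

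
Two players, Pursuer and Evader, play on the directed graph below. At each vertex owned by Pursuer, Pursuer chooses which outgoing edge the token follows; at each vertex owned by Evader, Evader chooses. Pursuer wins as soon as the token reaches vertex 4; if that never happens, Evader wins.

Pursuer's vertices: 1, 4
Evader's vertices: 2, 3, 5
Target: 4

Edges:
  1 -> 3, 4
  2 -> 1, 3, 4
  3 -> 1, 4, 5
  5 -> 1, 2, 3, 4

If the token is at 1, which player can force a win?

Pursuer

A0 = {4}
A1: add {1} — 1 (Pursuer) has 1→4.
A2 = A1; e.g. 2 (Evader) can still go to 3. Fixed point.
1 ∈ A1, so Pursuer can force the target.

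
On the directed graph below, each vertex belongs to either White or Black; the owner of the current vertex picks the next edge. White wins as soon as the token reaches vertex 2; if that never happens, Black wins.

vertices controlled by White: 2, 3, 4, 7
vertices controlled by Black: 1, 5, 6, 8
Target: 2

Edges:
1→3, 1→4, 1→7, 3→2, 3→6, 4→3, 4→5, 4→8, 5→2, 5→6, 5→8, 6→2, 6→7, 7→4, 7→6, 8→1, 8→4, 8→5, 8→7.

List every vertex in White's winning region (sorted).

1, 2, 3, 4, 6, 7

A0 = {2}
A1: add {3} — 3 (White) has 3→2.
A2: add {4} — 4 (White) has 4→3.
A3: add {7} — 7 (White) has 7→4.
A4: add {1, 6} — 1 (Black): all of {3, 4, 7} already in; 6 (Black): all of {2, 7} already in.
A5 = A4; e.g. 5 (Black) can still go to 8. Fixed point.
White's winning region = {1, 2, 3, 4, 6, 7}.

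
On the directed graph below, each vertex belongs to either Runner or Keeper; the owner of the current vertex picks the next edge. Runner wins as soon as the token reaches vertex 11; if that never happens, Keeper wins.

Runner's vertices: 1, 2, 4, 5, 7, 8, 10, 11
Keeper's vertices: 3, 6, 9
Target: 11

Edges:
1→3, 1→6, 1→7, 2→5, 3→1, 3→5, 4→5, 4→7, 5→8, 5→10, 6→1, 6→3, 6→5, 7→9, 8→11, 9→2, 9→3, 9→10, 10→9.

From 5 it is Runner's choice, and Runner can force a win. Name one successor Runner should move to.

A0 = {11}
A1: add {8} — 8 (Runner) has 8→11.
A2: add {5} — 5 (Runner) has 5→8.
A3: add {2, 4} — 2 (Runner) has 2→5; 4 (Runner) has 4→5.
A4 = A3; e.g. 1 (Runner) has no edge into A3. Fixed point.
From 5, successor 8 is in the attractor (rank 1); the other successor 10 is not.

8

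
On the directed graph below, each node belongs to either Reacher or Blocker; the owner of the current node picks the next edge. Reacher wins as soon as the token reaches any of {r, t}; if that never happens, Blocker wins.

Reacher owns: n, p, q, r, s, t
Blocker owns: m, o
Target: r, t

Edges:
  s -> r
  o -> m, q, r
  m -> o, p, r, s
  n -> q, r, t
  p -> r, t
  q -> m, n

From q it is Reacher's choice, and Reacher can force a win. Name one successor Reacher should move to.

A0 = {r, t}
A1: add {n, p, s} — n (Reacher) has n→r; p (Reacher) has p→r; s (Reacher) has s→r.
A2: add {q} — q (Reacher) has q→n.
A3 = A2; e.g. m (Blocker) can still go to o. Fixed point.
From q, successor n is in the attractor (rank 1); the other successor m is not.

n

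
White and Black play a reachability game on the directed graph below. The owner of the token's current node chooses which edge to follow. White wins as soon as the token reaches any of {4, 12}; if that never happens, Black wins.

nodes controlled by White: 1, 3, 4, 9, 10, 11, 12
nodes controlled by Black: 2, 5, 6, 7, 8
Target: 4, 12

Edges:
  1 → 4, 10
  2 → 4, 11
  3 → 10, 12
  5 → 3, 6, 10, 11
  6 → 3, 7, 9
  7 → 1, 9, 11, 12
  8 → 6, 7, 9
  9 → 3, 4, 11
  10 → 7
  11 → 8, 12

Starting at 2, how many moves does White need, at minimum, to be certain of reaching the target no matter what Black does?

2

A0 = {4, 12}
A1: add {1, 3, 9, 11} — 1 (White) has 1→4; 3 (White) has 3→12; 9 (White) has 9→4; 11 (White) has 11→12.
A2: add {2, 7} — 2 (Black): all of {4, 11} already in; 7 (Black): all of {1, 9, 11, 12} already in.
2 enters the attractor at level 2, so White can force the target in 2 moves from there.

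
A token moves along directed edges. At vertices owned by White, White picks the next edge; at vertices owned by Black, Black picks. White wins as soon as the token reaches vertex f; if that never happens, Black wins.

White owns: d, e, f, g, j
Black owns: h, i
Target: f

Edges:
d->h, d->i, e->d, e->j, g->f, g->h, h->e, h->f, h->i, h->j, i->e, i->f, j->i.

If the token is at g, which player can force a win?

White

A0 = {f}
A1: add {g} — g (White) has g→f.
A2 = A1; e.g. d (White) has no edge into A1. Fixed point.
g ∈ A1, so White can force the target.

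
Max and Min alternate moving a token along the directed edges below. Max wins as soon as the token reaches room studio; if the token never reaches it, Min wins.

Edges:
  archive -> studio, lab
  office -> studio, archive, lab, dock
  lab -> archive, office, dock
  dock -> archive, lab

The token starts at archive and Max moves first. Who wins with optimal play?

Track states (vertex, player-to-move).
A0 = {(studio,Max), (studio,Min)}
A1: add {(archive,Max), (office,Max)}.
(archive,Max) ∈ A1 ⇒ Max forces the target.

Max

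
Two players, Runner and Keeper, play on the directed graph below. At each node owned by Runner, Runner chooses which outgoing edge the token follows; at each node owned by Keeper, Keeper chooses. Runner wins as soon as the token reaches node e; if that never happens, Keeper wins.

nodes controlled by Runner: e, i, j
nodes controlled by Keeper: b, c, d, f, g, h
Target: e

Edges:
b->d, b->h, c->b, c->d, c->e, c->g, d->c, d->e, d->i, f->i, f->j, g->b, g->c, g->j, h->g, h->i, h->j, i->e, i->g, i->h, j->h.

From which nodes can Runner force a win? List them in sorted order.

e, i

A0 = {e}
A1: add {i} — i (Runner) has i→e.
A2 = A1; e.g. b (Keeper) can still go to d. Fixed point.
Runner's winning region = {e, i}.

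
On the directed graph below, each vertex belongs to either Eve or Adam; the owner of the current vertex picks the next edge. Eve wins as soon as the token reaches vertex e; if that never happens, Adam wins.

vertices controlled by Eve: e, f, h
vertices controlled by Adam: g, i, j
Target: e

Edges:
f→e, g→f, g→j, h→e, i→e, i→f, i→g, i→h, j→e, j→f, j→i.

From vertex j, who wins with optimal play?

A0 = {e}
A1: add {f, h} — f (Eve) has f→e; h (Eve) has h→e.
A2 = A1; e.g. g (Adam) can still go to j. Fixed point.
j never enters the attractor, so Adam can avoid the target forever.

Adam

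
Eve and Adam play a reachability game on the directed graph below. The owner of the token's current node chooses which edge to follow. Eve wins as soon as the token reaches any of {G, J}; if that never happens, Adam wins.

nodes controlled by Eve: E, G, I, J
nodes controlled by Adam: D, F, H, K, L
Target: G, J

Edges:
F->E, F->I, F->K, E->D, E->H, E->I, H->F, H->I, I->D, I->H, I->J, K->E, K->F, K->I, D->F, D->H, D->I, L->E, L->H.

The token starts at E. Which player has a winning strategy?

A0 = {G, J}
A1: add {I} — I (Eve) has I→J.
A2: add {E} — E (Eve) has E→I.
A3 = A2; e.g. D (Adam) can still go to F. Fixed point.
E ∈ A2, so Eve can force the target.

Eve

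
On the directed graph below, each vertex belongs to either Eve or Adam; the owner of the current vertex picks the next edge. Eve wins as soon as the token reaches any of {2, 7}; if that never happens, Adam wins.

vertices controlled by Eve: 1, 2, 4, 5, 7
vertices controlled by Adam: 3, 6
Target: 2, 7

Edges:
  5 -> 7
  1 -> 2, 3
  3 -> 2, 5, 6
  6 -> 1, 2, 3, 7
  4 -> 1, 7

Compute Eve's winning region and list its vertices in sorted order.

A0 = {2, 7}
A1: add {1, 4, 5} — 1 (Eve) has 1→2; 4 (Eve) has 4→7; 5 (Eve) has 5→7.
A2 = A1; e.g. 3 (Adam) can still go to 6. Fixed point.
Eve's winning region = {1, 2, 4, 5, 7}.

1, 2, 4, 5, 7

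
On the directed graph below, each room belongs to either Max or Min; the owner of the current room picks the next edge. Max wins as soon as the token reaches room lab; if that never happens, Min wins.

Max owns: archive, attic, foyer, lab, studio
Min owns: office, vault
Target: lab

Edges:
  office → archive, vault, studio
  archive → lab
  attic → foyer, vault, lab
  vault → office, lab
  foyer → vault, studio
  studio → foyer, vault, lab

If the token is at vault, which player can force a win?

A0 = {lab}
A1: add {archive, attic, studio} — attic (Max) has attic→lab; archive (Max) has archive→lab; studio (Max) has studio→lab.
A2: add {foyer} — foyer (Max) has foyer→studio.
A3 = A2; e.g. office (Min) can still go to vault. Fixed point.
vault never enters the attractor, so Min can avoid the target forever.

Min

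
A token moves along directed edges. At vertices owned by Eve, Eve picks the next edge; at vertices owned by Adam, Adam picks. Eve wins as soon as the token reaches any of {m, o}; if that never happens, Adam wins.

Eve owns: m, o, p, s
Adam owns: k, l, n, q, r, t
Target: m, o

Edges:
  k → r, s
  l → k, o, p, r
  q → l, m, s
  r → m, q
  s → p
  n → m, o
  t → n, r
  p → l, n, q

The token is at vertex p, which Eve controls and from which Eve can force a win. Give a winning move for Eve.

n

A0 = {m, o}
A1: add {n} — n (Adam): all of {m, o} already in.
A2: add {p} — p (Eve) has p→n.
A3: add {s} — s (Eve) has s→p.
A4 = A3; e.g. k (Adam) can still go to r. Fixed point.
From p, successor n is in the attractor (rank 1); the other successors l, q are not.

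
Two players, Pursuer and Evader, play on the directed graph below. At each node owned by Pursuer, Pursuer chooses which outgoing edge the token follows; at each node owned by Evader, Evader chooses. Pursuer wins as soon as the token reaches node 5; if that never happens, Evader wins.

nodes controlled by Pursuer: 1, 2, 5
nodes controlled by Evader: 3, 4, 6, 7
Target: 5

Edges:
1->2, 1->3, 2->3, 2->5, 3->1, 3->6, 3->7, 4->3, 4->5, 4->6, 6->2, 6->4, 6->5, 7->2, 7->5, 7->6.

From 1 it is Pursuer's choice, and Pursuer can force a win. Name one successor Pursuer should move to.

2

A0 = {5}
A1: add {2} — 2 (Pursuer) has 2→5.
A2: add {1} — 1 (Pursuer) has 1→2.
A3 = A2; e.g. 3 (Evader) can still go to 6. Fixed point.
From 1, successor 2 is in the attractor (rank 1); the other successor 3 is not.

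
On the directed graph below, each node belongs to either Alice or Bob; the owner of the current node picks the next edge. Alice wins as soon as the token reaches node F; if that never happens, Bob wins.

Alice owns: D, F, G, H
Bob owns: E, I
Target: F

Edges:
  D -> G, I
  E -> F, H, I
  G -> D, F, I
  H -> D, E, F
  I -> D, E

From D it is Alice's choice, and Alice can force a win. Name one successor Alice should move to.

A0 = {F}
A1: add {G, H} — G (Alice) has G→F; H (Alice) has H→F.
A2: add {D} — D (Alice) has D→G.
A3 = A2; e.g. E (Bob) can still go to I. Fixed point.
From D, successor G is in the attractor (rank 1); the other successor I is not.

G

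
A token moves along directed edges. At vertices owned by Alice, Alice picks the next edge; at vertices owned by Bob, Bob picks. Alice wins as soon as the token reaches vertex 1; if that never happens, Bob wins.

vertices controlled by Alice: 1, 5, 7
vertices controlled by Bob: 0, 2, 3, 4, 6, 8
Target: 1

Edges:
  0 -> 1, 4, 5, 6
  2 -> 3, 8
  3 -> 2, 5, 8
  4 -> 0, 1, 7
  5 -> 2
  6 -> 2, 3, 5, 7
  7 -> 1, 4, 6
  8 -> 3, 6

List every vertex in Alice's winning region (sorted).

1, 7

A0 = {1}
A1: add {7} — 7 (Alice) has 7→1.
A2 = A1; e.g. 0 (Bob) can still go to 4. Fixed point.
Alice's winning region = {1, 7}.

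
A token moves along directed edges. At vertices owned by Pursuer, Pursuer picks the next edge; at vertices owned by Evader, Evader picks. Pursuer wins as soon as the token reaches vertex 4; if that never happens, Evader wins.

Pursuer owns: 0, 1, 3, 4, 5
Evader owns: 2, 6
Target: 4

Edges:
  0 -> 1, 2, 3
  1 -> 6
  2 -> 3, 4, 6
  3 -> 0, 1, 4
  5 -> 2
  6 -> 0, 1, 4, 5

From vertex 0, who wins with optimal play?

Pursuer

A0 = {4}
A1: add {3} — 3 (Pursuer) has 3→4.
A2: add {0} — 0 (Pursuer) has 0→3.
A3 = A2; e.g. 1 (Pursuer) has no edge into A2. Fixed point.
0 ∈ A2, so Pursuer can force the target.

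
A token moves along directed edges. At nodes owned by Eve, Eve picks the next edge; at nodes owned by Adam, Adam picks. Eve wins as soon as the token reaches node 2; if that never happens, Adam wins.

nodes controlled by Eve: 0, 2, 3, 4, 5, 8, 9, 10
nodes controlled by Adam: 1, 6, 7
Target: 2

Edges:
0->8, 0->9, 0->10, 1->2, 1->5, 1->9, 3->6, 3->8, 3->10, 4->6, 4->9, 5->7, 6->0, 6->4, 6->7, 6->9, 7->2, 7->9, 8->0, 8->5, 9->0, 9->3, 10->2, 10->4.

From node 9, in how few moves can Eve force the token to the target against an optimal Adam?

A0 = {2}
A1: add {10} — 10 (Eve) has 10→2.
A2: add {0, 3} — 0 (Eve) has 0→10; 3 (Eve) has 3→10.
A3: add {8, 9} — 8 (Eve) has 8→0; 9 (Eve) has 9→0.
9 enters the attractor at level 3, so Eve can force the target in 3 moves from there.

3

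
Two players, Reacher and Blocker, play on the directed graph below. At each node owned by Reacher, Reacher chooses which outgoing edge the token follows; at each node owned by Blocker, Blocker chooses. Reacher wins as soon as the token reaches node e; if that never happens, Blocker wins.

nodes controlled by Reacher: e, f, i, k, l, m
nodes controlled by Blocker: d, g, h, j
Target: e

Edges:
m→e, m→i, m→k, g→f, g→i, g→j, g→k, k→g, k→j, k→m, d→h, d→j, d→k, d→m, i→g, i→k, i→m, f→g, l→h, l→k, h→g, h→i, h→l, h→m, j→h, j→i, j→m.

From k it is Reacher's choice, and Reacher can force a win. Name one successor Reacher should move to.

m

A0 = {e}
A1: add {m} — m (Reacher) has m→e.
A2: add {i, k} — i (Reacher) has i→m; k (Reacher) has k→m.
A3: add {l} — l (Reacher) has l→k.
A4 = A3; e.g. d (Blocker) can still go to h. Fixed point.
From k, successor m is in the attractor (rank 1); the other successors g, j are not.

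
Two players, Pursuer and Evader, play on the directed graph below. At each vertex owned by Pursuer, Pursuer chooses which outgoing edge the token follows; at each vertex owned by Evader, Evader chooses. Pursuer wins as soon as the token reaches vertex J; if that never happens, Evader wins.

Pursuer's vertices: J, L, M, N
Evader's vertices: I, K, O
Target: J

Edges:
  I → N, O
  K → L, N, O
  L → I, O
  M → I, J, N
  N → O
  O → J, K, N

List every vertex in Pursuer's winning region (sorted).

J, M

A0 = {J}
A1: add {M} — M (Pursuer) has M→J.
A2 = A1; e.g. I (Evader) can still go to N. Fixed point.
Pursuer's winning region = {J, M}.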